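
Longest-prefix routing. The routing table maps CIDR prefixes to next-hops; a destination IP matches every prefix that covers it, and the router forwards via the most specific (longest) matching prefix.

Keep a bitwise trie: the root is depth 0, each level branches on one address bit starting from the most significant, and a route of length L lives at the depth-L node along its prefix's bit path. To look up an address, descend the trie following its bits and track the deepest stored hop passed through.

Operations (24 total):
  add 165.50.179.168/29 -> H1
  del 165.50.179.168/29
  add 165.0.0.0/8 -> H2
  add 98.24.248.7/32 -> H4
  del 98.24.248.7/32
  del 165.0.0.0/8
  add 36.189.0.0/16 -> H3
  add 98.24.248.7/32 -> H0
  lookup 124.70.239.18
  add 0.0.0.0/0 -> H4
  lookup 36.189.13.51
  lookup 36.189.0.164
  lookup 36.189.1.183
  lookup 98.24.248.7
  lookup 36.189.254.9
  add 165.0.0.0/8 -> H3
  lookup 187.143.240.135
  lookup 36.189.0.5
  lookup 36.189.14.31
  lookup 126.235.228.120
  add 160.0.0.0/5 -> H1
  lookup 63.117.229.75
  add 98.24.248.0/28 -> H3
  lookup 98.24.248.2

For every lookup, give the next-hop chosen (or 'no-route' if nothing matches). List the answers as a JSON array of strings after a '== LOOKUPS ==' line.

Process each operation:
  + 165.50.179.168/29 (H1) depth=29
  - 165.50.179.168/29 clear@29
  + 165.0.0.0/8 (H2) depth=8
  + 98.24.248.7/32 (H4) depth=32
  - 98.24.248.7/32 clear@32
  - 165.0.0.0/8 clear@8
  + 36.189.0.0/16 (H3) depth=16
  + 98.24.248.7/32 (H0) depth=32
  ? 124.70.239.18  path d0:-→d1:-→d2:-→d3:-  best=no-route
  + 0.0.0.0/0 (H4) depth=0
  ? 36.189.13.51  path d0:H4→d1:-→d2:-→d3:-→d4:-→d5:-→d6:-→d7:-→d8:-→d9:-→d10:-→d11:-→d12:-→d13:-→d14:-→d15:-→d16:H3  best=H3
  ? 36.189.0.164  path d0:H4→d1:-→d2:-→d3:-→d4:-→d5:-→d6:-→d7:-→d8:-→d9:-→d10:-→d11:-→d12:-→d13:-→d14:-→d15:-→d16:H3  best=H3
  ? 36.189.1.183  path d0:H4→d1:-→d2:-→d3:-→d4:-→d5:-→d6:-→d7:-→d8:-→d9:-→d10:-→d11:-→d12:-→d13:-→d14:-→d15:-→d16:H3  best=H3
  ? 98.24.248.7  path d0:H4→d1:-→d2:-→d3:-→d4:-→d5:-→d6:-→d7:-→d8:-→d9:-→d10:-→d11:-→d12:-→d13:-→d14:-→d15:-→d16:-→d17:-→d18:-→d19:-→d20:-→d21:-→d22:-→d23:-→d24:-→d25:-→d26:-→d27:-→d28:-→d29:-→d30:-→d31:-→d32:H0  best=H0
  ? 36.189.254.9  path d0:H4→d1:-→d2:-→d3:-→d4:-→d5:-→d6:-→d7:-→d8:-→d9:-→d10:-→d11:-→d12:-→d13:-→d14:-→d15:-→d16:H3  best=H3
  + 165.0.0.0/8 (H3) depth=8
  ? 187.143.240.135  path d0:H4→d1:-→d2:-→d3:-  best=H4
  ? 36.189.0.5  path d0:H4→d1:-→d2:-→d3:-→d4:-→d5:-→d6:-→d7:-→d8:-→d9:-→d10:-→d11:-→d12:-→d13:-→d14:-→d15:-→d16:H3  best=H3
  ? 36.189.14.31  path d0:H4→d1:-→d2:-→d3:-→d4:-→d5:-→d6:-→d7:-→d8:-→d9:-→d10:-→d11:-→d12:-→d13:-→d14:-→d15:-→d16:H3  best=H3
  ? 126.235.228.120  path d0:H4→d1:-→d2:-→d3:-  best=H4
  + 160.0.0.0/5 (H1) depth=5
  ? 63.117.229.75  path d0:H4→d1:-→d2:-→d3:-  best=H4
  + 98.24.248.0/28 (H3) depth=28
  ? 98.24.248.2  path d0:H4→d1:-→d2:-→d3:-→d4:-→d5:-→d6:-→d7:-→d8:-→d9:-→d10:-→d11:-→d12:-→d13:-→d14:-→d15:-→d16:-→d17:-→d18:-→d19:-→d20:-→d21:-→d22:-→d23:-→d24:-→d25:-→d26:-→d27:-→d28:H3→d29:-  best=H3

== LOOKUPS ==
["no-route","H3","H3","H3","H0","H3","H4","H3","H3","H4","H4","H3"]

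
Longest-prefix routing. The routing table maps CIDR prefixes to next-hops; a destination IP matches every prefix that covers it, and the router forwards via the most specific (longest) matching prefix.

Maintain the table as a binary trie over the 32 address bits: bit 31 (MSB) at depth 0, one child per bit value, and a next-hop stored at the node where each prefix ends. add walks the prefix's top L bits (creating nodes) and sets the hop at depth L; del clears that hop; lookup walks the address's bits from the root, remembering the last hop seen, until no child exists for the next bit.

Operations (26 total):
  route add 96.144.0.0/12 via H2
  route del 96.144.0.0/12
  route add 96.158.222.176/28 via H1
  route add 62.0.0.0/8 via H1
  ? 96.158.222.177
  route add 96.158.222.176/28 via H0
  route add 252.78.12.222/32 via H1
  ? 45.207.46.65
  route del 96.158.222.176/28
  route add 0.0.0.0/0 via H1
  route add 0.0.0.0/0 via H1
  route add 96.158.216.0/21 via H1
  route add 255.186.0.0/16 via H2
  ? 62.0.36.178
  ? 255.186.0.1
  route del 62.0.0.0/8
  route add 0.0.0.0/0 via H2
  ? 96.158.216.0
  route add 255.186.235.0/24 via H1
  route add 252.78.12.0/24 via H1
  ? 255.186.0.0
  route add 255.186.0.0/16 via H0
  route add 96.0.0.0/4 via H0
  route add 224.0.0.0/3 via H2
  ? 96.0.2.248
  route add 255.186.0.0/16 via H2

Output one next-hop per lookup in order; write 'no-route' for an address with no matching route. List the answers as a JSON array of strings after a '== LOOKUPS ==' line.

Apply in order:
  add 96.144.0.0/12 -> H2 at depth 12
  - 96.144.0.0/12 clear@12
  add 96.158.222.176/28 -> H1 at depth 28
  add 62.0.0.0/8 -> H1 at depth 8
  Q 96.158.222.177: descend 0110000010011110110111101011 ; hops seen [H1] ; pick H1
  add 96.158.222.176/28 -> H0 at depth 28
  add 252.78.12.222/32 -> H1 at depth 32
  Q 45.207.46.65: descend 001 ; hops seen [∅] ; pick no-route
  - 96.158.222.176/28 clear@28
  add 0.0.0.0/0 -> H1 at depth 0
  add 0.0.0.0/0 -> H1 at depth 0
  add 96.158.216.0/21 -> H1 at depth 21
  add 255.186.0.0/16 -> H2 at depth 16
  Q 62.0.36.178: descend 00111110 ; hops seen [H1,H1] ; pick H1
  Q 255.186.0.1: descend 1111111110111010 ; hops seen [H1,H2] ; pick H2
  - 62.0.0.0/8 clear@8
  add 0.0.0.0/0 -> H2 at depth 0
  Q 96.158.216.0: descend 011000001001111011011 ; hops seen [H2,H1] ; pick H1
  add 255.186.235.0/24 -> H1 at depth 24
  add 252.78.12.0/24 -> H1 at depth 24
  Q 255.186.0.0: descend 1111111110111010 ; hops seen [H2,H2] ; pick H2
  add 255.186.0.0/16 -> H0 at depth 16
  add 96.0.0.0/4 -> H0 at depth 4
  add 224.0.0.0/3 -> H2 at depth 3
  Q 96.0.2.248: descend 01100000 ; hops seen [H2,H0] ; pick H0
  add 255.186.0.0/16 -> H2 at depth 16

== LOOKUPS ==
["H1","no-route","H1","H2","H1","H2","H0"]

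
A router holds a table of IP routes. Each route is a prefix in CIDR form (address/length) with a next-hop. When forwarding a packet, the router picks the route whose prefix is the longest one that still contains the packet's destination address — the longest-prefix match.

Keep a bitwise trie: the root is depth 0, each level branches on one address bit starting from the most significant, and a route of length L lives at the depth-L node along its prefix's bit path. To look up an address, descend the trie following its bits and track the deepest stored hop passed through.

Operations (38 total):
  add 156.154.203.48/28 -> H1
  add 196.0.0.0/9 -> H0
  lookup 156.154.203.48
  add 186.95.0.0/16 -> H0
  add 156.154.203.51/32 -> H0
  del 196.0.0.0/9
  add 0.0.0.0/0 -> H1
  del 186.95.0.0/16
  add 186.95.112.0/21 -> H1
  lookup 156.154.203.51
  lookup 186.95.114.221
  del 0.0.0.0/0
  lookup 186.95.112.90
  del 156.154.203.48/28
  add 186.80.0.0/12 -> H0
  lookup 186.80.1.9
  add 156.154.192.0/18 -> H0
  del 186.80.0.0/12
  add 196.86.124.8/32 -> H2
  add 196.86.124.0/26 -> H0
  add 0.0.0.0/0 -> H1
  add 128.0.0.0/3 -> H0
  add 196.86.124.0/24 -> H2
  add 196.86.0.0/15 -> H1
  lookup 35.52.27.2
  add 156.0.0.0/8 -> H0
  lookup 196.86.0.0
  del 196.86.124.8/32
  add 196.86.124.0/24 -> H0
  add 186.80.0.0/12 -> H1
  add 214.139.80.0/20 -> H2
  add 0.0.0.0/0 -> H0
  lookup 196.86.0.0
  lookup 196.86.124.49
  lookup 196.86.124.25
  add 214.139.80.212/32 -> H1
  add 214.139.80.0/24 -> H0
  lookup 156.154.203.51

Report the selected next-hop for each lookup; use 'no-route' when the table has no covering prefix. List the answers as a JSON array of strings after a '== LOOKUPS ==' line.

Trace:
  add 156.154.203.48/28 -> H1 at depth 28
  add 196.0.0.0/9 -> H0 at depth 9
  lookup 156.154.203.48: bits 1001110010011010110010110011 walk d0:-→d1:-→d2:-→d3:-→d4:-→d5:-→d6:-→d7:-→d8:-→d9:-→d10:-→d11:-→d12:-→d13:-→d14:-→d15:-→d16:-→d17:-→d18:-→d19:-→d20:-→d21:-→d22:-→d23:-→d24:-→d25:-→d26:-→d27:-→d28:H1 -> H1
  add 186.95.0.0/16 -> H0 at depth 16
  add 156.154.203.51/32 -> H0 at depth 32
  del 196.0.0.0/9 (clear depth 9)
  add 0.0.0.0/0 -> H1 at depth 0
  del 186.95.0.0/16 (clear depth 16)
  add 186.95.112.0/21 -> H1 at depth 21
  lookup 156.154.203.51: bits 10011100100110101100101100110011 walk d0:H1→d1:-→d2:-→d3:-→d4:-→d5:-→d6:-→d7:-→d8:-→d9:-→d10:-→d11:-→d12:-→d13:-→d14:-→d15:-→d16:-→d17:-→d18:-→d19:-→d20:-→d21:-→d22:-→d23:-→d24:-→d25:-→d26:-→d27:-→d28:H1→d29:-→d30:-→d31:-→d32:H0 -> H0
  lookup 186.95.114.221: bits 101110100101111101110 walk d0:H1→d1:-→d2:-→d3:-→d4:-→d5:-→d6:-→d7:-→d8:-→d9:-→d10:-→d11:-→d12:-→d13:-→d14:-→d15:-→d16:-→d17:-→d18:-→d19:-→d20:-→d21:H1 -> H1
  del 0.0.0.0/0 (clear depth 0)
  lookup 186.95.112.90: bits 101110100101111101110 walk d0:-→d1:-→d2:-→d3:-→d4:-→d5:-→d6:-→d7:-→d8:-→d9:-→d10:-→d11:-→d12:-→d13:-→d14:-→d15:-→d16:-→d17:-→d18:-→d19:-→d20:-→d21:H1 -> H1
  del 156.154.203.48/28 (clear depth 28)
  add 186.80.0.0/12 -> H0 at depth 12
  lookup 186.80.1.9: bits 101110100101 walk d0:-→d1:-→d2:-→d3:-→d4:-→d5:-→d6:-→d7:-→d8:-→d9:-→d10:-→d11:-→d12:H0 -> H0
  add 156.154.192.0/18 -> H0 at depth 18
  del 186.80.0.0/12 (clear depth 12)
  add 196.86.124.8/32 -> H2 at depth 32
  add 196.86.124.0/26 -> H0 at depth 26
  add 0.0.0.0/0 -> H1 at depth 0
  add 128.0.0.0/3 -> H0 at depth 3
  add 196.86.124.0/24 -> H2 at depth 24
  add 196.86.0.0/15 -> H1 at depth 15
  lookup 35.52.27.2: bits ε walk d0:H1 -> H1
  add 156.0.0.0/8 -> H0 at depth 8
  lookup 196.86.0.0: bits 11000100010101100 walk d0:H1→d1:-→d2:-→d3:-→d4:-→d5:-→d6:-→d7:-→d8:-→d9:-→d10:-→d11:-→d12:-→d13:-→d14:-→d15:H1→d16:-→d17:- -> H1
  del 196.86.124.8/32 (clear depth 32)
  add 196.86.124.0/24 -> H0 at depth 24
  add 186.80.0.0/12 -> H1 at depth 12
  add 214.139.80.0/20 -> H2 at depth 20
  add 0.0.0.0/0 -> H0 at depth 0
  lookup 196.86.0.0: bits 11000100010101100 walk d0:H0→d1:-→d2:-→d3:-→d4:-→d5:-→d6:-→d7:-→d8:-→d9:-→d10:-→d11:-→d12:-→d13:-→d14:-→d15:H1→d16:-→d17:- -> H1
  lookup 196.86.124.49: bits 11000100010101100111110000 walk d0:H0→d1:-→d2:-→d3:-→d4:-→d5:-→d6:-→d7:-→d8:-→d9:-→d10:-→d11:-→d12:-→d13:-→d14:-→d15:H1→d16:-→d17:-→d18:-→d19:-→d20:-→d21:-→d22:-→d23:-→d24:H0→d25:-→d26:H0 -> H0
  lookup 196.86.124.25: bits 110001000101011001111100000 walk d0:H0→d1:-→d2:-→d3:-→d4:-→d5:-→d6:-→d7:-→d8:-→d9:-→d10:-→d11:-→d12:-→d13:-→d14:-→d15:H1→d16:-→d17:-→d18:-→d19:-→d20:-→d21:-→d22:-→d23:-→d24:H0→d25:-→d26:H0→d27:- -> H0
  add 214.139.80.212/32 -> H1 at depth 32
  add 214.139.80.0/24 -> H0 at depth 24
  lookup 156.154.203.51: bits 10011100100110101100101100110011 walk d0:H0→d1:-→d2:-→d3:H0→d4:-→d5:-→d6:-→d7:-→d8:H0→d9:-→d10:-→d11:-→d12:-→d13:-→d14:-→d15:-→d16:-→d17:-→d18:H0→d19:-→d20:-→d21:-→d22:-→d23:-→d24:-→d25:-→d26:-→d27:-→d28:-→d29:-→d30:-→d31:-→d32:H0 -> H0

== LOOKUPS ==
["H1","H0","H1","H1","H0","H1","H1","H1","H0","H0","H0"]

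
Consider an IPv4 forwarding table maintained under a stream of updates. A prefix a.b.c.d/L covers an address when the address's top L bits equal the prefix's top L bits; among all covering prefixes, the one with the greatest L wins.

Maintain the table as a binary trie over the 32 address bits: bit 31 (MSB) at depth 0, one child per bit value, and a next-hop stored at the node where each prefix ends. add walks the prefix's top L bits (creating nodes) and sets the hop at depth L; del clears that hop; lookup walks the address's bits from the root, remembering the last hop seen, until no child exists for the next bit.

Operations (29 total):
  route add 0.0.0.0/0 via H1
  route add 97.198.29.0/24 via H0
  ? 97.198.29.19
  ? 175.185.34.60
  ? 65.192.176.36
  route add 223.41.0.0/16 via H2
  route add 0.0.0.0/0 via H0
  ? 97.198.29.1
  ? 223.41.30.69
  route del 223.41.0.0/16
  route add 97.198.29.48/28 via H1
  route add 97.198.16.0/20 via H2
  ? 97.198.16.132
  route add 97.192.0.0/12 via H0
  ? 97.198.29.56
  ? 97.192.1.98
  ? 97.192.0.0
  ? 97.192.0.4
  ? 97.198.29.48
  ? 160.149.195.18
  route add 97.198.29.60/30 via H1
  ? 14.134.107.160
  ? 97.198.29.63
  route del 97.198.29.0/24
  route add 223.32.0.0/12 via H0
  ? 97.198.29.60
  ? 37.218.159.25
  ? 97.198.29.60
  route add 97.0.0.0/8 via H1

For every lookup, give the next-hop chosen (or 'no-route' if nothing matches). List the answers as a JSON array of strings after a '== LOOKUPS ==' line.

Process each operation:
  add 0.0.0.0/0 -> H1 at depth 0
  add 97.198.29.0/24 -> H0 at depth 24
  ? 97.198.29.19  path d0:H1→d1:-→d2:-→d3:-→d4:-→d5:-→d6:-→d7:-→d8:-→d9:-→d10:-→d11:-→d12:-→d13:-→d14:-→d15:-→d16:-→d17:-→d18:-→d19:-→d20:-→d21:-→d22:-→d23:-→d24:H0  best=H0
  ? 175.185.34.60  path d0:H1  best=H1
  ? 65.192.176.36  path d0:H1→d1:-→d2:-  best=H1
  add 223.41.0.0/16 -> H2 at depth 16
  add 0.0.0.0/0 -> H0 at depth 0
  ? 97.198.29.1  path d0:H0→d1:-→d2:-→d3:-→d4:-→d5:-→d6:-→d7:-→d8:-→d9:-→d10:-→d11:-→d12:-→d13:-→d14:-→d15:-→d16:-→d17:-→d18:-→d19:-→d20:-→d21:-→d22:-→d23:-→d24:H0  best=H0
  ? 223.41.30.69  path d0:H0→d1:-→d2:-→d3:-→d4:-→d5:-→d6:-→d7:-→d8:-→d9:-→d10:-→d11:-→d12:-→d13:-→d14:-→d15:-→d16:H2  best=H2
  del 223.41.0.0/16 (clear depth 16)
  add 97.198.29.48/28 -> H1 at depth 28
  add 97.198.16.0/20 -> H2 at depth 20
  ? 97.198.16.132  path d0:H0→d1:-→d2:-→d3:-→d4:-→d5:-→d6:-→d7:-→d8:-→d9:-→d10:-→d11:-→d12:-→d13:-→d14:-→d15:-→d16:-→d17:-→d18:-→d19:-→d20:H2  best=H2
  add 97.192.0.0/12 -> H0 at depth 12
  ? 97.198.29.56  path d0:H0→d1:-→d2:-→d3:-→d4:-→d5:-→d6:-→d7:-→d8:-→d9:-→d10:-→d11:-→d12:H0→d13:-→d14:-→d15:-→d16:-→d17:-→d18:-→d19:-→d20:H2→d21:-→d22:-→d23:-→d24:H0→d25:-→d26:-→d27:-→d28:H1  best=H1
  ? 97.192.1.98  path d0:H0→d1:-→d2:-→d3:-→d4:-→d5:-→d6:-→d7:-→d8:-→d9:-→d10:-→d11:-→d12:H0→d13:-  best=H0
  ? 97.192.0.0  path d0:H0→d1:-→d2:-→d3:-→d4:-→d5:-→d6:-→d7:-→d8:-→d9:-→d10:-→d11:-→d12:H0→d13:-  best=H0
  ? 97.192.0.4  path d0:H0→d1:-→d2:-→d3:-→d4:-→d5:-→d6:-→d7:-→d8:-→d9:-→d10:-→d11:-→d12:H0→d13:-  best=H0
  ? 97.198.29.48  path d0:H0→d1:-→d2:-→d3:-→d4:-→d5:-→d6:-→d7:-→d8:-→d9:-→d10:-→d11:-→d12:H0→d13:-→d14:-→d15:-→d16:-→d17:-→d18:-→d19:-→d20:H2→d21:-→d22:-→d23:-→d24:H0→d25:-→d26:-→d27:-→d28:H1  best=H1
  ? 160.149.195.18  path d0:H0→d1:-  best=H0
  add 97.198.29.60/30 -> H1 at depth 30
  ? 14.134.107.160  path d0:H0→d1:-  best=H0
  ? 97.198.29.63  path d0:H0→d1:-→d2:-→d3:-→d4:-→d5:-→d6:-→d7:-→d8:-→d9:-→d10:-→d11:-→d12:H0→d13:-→d14:-→d15:-→d16:-→d17:-→d18:-→d19:-→d20:H2→d21:-→d22:-→d23:-→d24:H0→d25:-→d26:-→d27:-→d28:H1→d29:-→d30:H1  best=H1
  del 97.198.29.0/24 (clear depth 24)
  add 223.32.0.0/12 -> H0 at depth 12
  ? 97.198.29.60  path d0:H0→d1:-→d2:-→d3:-→d4:-→d5:-→d6:-→d7:-→d8:-→d9:-→d10:-→d11:-→d12:H0→d13:-→d14:-→d15:-→d16:-→d17:-→d18:-→d19:-→d20:H2→d21:-→d22:-→d23:-→d24:-→d25:-→d26:-→d27:-→d28:H1→d29:-→d30:H1  best=H1
  ? 37.218.159.25  path d0:H0→d1:-  best=H0
  ? 97.198.29.60  path d0:H0→d1:-→d2:-→d3:-→d4:-→d5:-→d6:-→d7:-→d8:-→d9:-→d10:-→d11:-→d12:H0→d13:-→d14:-→d15:-→d16:-→d17:-→d18:-→d19:-→d20:H2→d21:-→d22:-→d23:-→d24:-→d25:-→d26:-→d27:-→d28:H1→d29:-→d30:H1  best=H1
  add 97.0.0.0/8 -> H1 at depth 8

== LOOKUPS ==
["H0","H1","H1","H0","H2","H2","H1","H0","H0","H0","H1","H0","H0","H1","H1","H0","H1"]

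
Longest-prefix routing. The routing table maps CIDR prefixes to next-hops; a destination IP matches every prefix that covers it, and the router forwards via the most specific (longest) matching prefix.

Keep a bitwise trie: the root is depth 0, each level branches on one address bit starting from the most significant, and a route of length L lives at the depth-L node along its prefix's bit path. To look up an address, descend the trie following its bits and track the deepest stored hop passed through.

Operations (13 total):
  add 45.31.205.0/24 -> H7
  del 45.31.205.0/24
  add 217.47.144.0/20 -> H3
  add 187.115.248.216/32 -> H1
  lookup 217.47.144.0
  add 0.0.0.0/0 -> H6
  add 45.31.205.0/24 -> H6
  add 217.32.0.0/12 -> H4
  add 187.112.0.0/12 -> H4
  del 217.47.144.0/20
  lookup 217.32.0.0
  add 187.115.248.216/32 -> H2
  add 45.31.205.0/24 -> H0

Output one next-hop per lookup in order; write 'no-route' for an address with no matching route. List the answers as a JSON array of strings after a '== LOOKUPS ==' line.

Trace:
  add 45.31.205.0/24 -> H7 at depth 24
  del 45.31.205.0/24 (clear depth 24)
  add 217.47.144.0/20 -> H3 at depth 20
  add 187.115.248.216/32 -> H1 at depth 32
  lookup 217.47.144.0: bits 11011001001011111001 walk d0:-→d1:-→d2:-→d3:-→d4:-→d5:-→d6:-→d7:-→d8:-→d9:-→d10:-→d11:-→d12:-→d13:-→d14:-→d15:-→d16:-→d17:-→d18:-→d19:-→d20:H3 -> H3
  add 0.0.0.0/0 -> H6 at depth 0
  add 45.31.205.0/24 -> H6 at depth 24
  add 217.32.0.0/12 -> H4 at depth 12
  add 187.112.0.0/12 -> H4 at depth 12
  del 217.47.144.0/20 (clear depth 20)
  lookup 217.32.0.0: bits 110110010010 walk d0:H6→d1:-→d2:-→d3:-→d4:-→d5:-→d6:-→d7:-→d8:-→d9:-→d10:-→d11:-→d12:H4 -> H4
  add 187.115.248.216/32 -> H2 at depth 32
  add 45.31.205.0/24 -> H0 at depth 24

== LOOKUPS ==
["H3","H4"]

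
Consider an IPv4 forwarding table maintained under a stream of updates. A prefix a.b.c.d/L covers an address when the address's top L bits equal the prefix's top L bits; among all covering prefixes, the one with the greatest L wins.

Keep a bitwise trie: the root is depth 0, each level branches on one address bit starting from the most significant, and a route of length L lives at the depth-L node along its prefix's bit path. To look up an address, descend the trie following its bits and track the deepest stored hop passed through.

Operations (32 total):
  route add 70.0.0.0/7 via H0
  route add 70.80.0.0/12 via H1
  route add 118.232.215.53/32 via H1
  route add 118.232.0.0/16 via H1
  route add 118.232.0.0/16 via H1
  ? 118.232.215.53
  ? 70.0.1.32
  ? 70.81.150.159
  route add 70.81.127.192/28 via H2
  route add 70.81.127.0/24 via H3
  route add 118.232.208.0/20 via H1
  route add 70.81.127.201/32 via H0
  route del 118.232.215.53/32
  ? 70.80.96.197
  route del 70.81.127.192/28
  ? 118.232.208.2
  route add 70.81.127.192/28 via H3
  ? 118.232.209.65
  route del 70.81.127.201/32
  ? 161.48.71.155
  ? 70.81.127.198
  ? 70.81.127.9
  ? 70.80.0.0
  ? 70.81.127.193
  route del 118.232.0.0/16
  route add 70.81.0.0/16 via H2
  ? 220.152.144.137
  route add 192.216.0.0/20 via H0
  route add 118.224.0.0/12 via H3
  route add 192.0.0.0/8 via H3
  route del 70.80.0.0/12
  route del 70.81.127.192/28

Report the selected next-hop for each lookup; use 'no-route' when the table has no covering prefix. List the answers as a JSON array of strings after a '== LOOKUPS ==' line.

Trace:
  + 70.0.0.0/7 (H0) depth=7
  + 70.80.0.0/12 (H1) depth=12
  + 118.232.215.53/32 (H1) depth=32
  + 118.232.0.0/16 (H1) depth=16
  + 118.232.0.0/16 (H1) depth=16
  lookup 118.232.215.53: bits 01110110111010001101011100110101 walk d0:-→d1:-→d2:-→d3:-→d4:-→d5:-→d6:-→d7:-→d8:-→d9:-→d10:-→d11:-→d12:-→d13:-→d14:-→d15:-→d16:H1→d17:-→d18:-→d19:-→d20:-→d21:-→d22:-→d23:-→d24:-→d25:-→d26:-→d27:-→d28:-→d29:-→d30:-→d31:-→d32:H1 -> H1
  lookup 70.0.1.32: bits 010001100 walk d0:-→d1:-→d2:-→d3:-→d4:-→d5:-→d6:-→d7:H0→d8:-→d9:- -> H0
  lookup 70.81.150.159: bits 010001100101 walk d0:-→d1:-→d2:-→d3:-→d4:-→d5:-→d6:-→d7:H0→d8:-→d9:-→d10:-→d11:-→d12:H1 -> H1
  + 70.81.127.192/28 (H2) depth=28
  + 70.81.127.0/24 (H3) depth=24
  + 118.232.208.0/20 (H1) depth=20
  + 70.81.127.201/32 (H0) depth=32
  - 118.232.215.53/32 clear@32
  lookup 70.80.96.197: bits 010001100101000 walk d0:-→d1:-→d2:-→d3:-→d4:-→d5:-→d6:-→d7:H0→d8:-→d9:-→d10:-→d11:-→d12:H1→d13:-→d14:-→d15:- -> H1
  - 70.81.127.192/28 clear@28
  lookup 118.232.208.2: bits 011101101110100011010 walk d0:-→d1:-→d2:-→d3:-→d4:-→d5:-→d6:-→d7:-→d8:-→d9:-→d10:-→d11:-→d12:-→d13:-→d14:-→d15:-→d16:H1→d17:-→d18:-→d19:-→d20:H1→d21:- -> H1
  + 70.81.127.192/28 (H3) depth=28
  lookup 118.232.209.65: bits 011101101110100011010 walk d0:-→d1:-→d2:-→d3:-→d4:-→d5:-→d6:-→d7:-→d8:-→d9:-→d10:-→d11:-→d12:-→d13:-→d14:-→d15:-→d16:H1→d17:-→d18:-→d19:-→d20:H1→d21:- -> H1
  - 70.81.127.201/32 clear@32
  lookup 161.48.71.155: bits ε walk d0:- -> no-route
  lookup 70.81.127.198: bits 0100011001010001011111111100 walk d0:-→d1:-→d2:-→d3:-→d4:-→d5:-→d6:-→d7:H0→d8:-→d9:-→d10:-→d11:-→d12:H1→d13:-→d14:-→d15:-→d16:-→d17:-→d18:-→d19:-→d20:-→d21:-→d22:-→d23:-→d24:H3→d25:-→d26:-→d27:-→d28:H3 -> H3
  lookup 70.81.127.9: bits 010001100101000101111111 walk d0:-→d1:-→d2:-→d3:-→d4:-→d5:-→d6:-→d7:H0→d8:-→d9:-→d10:-→d11:-→d12:H1→d13:-→d14:-→d15:-→d16:-→d17:-→d18:-→d19:-→d20:-→d21:-→d22:-→d23:-→d24:H3 -> H3
  lookup 70.80.0.0: bits 010001100101000 walk d0:-→d1:-→d2:-→d3:-→d4:-→d5:-→d6:-→d7:H0→d8:-→d9:-→d10:-→d11:-→d12:H1→d13:-→d14:-→d15:- -> H1
  lookup 70.81.127.193: bits 0100011001010001011111111100 walk d0:-→d1:-→d2:-→d3:-→d4:-→d5:-→d6:-→d7:H0→d8:-→d9:-→d10:-→d11:-→d12:H1→d13:-→d14:-→d15:-→d16:-→d17:-→d18:-→d19:-→d20:-→d21:-→d22:-→d23:-→d24:H3→d25:-→d26:-→d27:-→d28:H3 -> H3
  - 118.232.0.0/16 clear@16
  + 70.81.0.0/16 (H2) depth=16
  lookup 220.152.144.137: bits ε walk d0:- -> no-route
  + 192.216.0.0/20 (H0) depth=20
  + 118.224.0.0/12 (H3) depth=12
  + 192.0.0.0/8 (H3) depth=8
  - 70.80.0.0/12 clear@12
  - 70.81.127.192/28 clear@28

== LOOKUPS ==
["H1","H0","H1","H1","H1","H1","no-route","H3","H3","H1","H3","no-route"]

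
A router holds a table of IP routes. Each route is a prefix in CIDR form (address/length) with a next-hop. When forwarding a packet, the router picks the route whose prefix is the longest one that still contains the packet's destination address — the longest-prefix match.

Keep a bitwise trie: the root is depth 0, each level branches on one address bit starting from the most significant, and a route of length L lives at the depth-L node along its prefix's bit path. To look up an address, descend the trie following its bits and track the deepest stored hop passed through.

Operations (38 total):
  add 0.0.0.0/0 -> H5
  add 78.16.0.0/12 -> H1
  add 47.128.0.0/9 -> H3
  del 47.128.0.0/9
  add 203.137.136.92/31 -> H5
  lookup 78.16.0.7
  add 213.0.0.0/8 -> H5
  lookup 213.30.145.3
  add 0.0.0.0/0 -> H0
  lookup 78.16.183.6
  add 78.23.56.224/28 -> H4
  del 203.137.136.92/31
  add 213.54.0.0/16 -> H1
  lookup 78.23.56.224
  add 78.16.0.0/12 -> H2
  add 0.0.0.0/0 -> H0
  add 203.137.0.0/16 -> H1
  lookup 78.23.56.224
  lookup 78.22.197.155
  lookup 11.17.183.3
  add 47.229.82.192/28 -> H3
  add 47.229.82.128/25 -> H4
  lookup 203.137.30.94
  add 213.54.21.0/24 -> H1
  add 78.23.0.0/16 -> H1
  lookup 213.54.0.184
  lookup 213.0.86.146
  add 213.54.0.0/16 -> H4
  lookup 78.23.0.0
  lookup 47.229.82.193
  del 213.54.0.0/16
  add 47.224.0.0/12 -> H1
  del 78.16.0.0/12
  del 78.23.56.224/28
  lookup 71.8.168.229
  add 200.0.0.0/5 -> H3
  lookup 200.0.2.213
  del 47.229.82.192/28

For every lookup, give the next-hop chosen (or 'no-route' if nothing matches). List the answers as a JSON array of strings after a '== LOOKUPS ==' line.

Process each operation:
  + 0.0.0.0/0 (H5) depth=0
  + 78.16.0.0/12 (H1) depth=12
  + 47.128.0.0/9 (H3) depth=9
  - 47.128.0.0/9 clear@9
  + 203.137.136.92/31 (H5) depth=31
  Q 78.16.0.7: descend 010011100001 ; hops seen [H5,H1] ; pick H1
  + 213.0.0.0/8 (H5) depth=8
  Q 213.30.145.3: descend 11010101 ; hops seen [H5,H5] ; pick H5
  + 0.0.0.0/0 (H0) depth=0
  Q 78.16.183.6: descend 010011100001 ; hops seen [H0,H1] ; pick H1
  + 78.23.56.224/28 (H4) depth=28
  - 203.137.136.92/31 clear@31
  + 213.54.0.0/16 (H1) depth=16
  Q 78.23.56.224: descend 0100111000010111001110001110 ; hops seen [H0,H1,H4] ; pick H4
  + 78.16.0.0/12 (H2) depth=12
  + 0.0.0.0/0 (H0) depth=0
  + 203.137.0.0/16 (H1) depth=16
  Q 78.23.56.224: descend 0100111000010111001110001110 ; hops seen [H0,H2,H4] ; pick H4
  Q 78.22.197.155: descend 010011100001011 ; hops seen [H0,H2] ; pick H2
  Q 11.17.183.3: descend 00 ; hops seen [H0] ; pick H0
  + 47.229.82.192/28 (H3) depth=28
  + 47.229.82.128/25 (H4) depth=25
  Q 203.137.30.94: descend 1100101110001001 ; hops seen [H0,H1] ; pick H1
  + 213.54.21.0/24 (H1) depth=24
  + 78.23.0.0/16 (H1) depth=16
  Q 213.54.0.184: descend 1101010100110110000 ; hops seen [H0,H5,H1] ; pick H1
  Q 213.0.86.146: descend 1101010100 ; hops seen [H0,H5] ; pick H5
  + 213.54.0.0/16 (H4) depth=16
  Q 78.23.0.0: descend 010011100001011100 ; hops seen [H0,H2,H1] ; pick H1
  Q 47.229.82.193: descend 0010111111100101010100101100 ; hops seen [H0,H4,H3] ; pick H3
  - 213.54.0.0/16 clear@16
  + 47.224.0.0/12 (H1) depth=12
  - 78.16.0.0/12 clear@12
  - 78.23.56.224/28 clear@28
  Q 71.8.168.229: descend 0100 ; hops seen [H0] ; pick H0
  + 200.0.0.0/5 (H3) depth=5
  Q 200.0.2.213: descend 110010 ; hops seen [H0,H3] ; pick H3
  - 47.229.82.192/28 clear@28

== LOOKUPS ==
["H1","H5","H1","H4","H4","H2","H0","H1","H1","H5","H1","H3","H0","H3"]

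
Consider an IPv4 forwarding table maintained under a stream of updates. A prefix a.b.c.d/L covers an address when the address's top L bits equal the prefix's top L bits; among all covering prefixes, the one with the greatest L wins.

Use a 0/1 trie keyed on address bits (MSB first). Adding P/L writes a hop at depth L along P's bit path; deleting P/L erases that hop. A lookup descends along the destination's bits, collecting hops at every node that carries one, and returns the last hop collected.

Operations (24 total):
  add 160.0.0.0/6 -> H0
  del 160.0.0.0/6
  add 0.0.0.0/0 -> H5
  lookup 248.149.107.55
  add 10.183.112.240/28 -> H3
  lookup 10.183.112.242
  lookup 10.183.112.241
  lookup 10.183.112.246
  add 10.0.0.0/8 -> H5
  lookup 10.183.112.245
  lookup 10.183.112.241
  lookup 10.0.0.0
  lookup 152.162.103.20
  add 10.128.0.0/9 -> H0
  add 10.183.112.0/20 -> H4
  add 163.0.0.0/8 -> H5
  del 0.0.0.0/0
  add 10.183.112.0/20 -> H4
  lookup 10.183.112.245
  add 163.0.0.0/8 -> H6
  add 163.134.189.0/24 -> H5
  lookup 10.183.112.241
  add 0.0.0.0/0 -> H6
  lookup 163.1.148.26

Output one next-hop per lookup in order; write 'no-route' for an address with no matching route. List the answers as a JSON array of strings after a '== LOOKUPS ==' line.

Apply in order:
  + 160.0.0.0/6 (H0) depth=6
  del 160.0.0.0/6 (clear depth 6)
  + 0.0.0.0/0 (H5) depth=0
  lookup 248.149.107.55: bits 1 walk d0:H5→d1:- -> H5
  + 10.183.112.240/28 (H3) depth=28
  lookup 10.183.112.242: bits 0000101010110111011100001111 walk d0:H5→d1:-→d2:-→d3:-→d4:-→d5:-→d6:-→d7:-→d8:-→d9:-→d10:-→d11:-→d12:-→d13:-→d14:-→d15:-→d16:-→d17:-→d18:-→d19:-→d20:-→d21:-→d22:-→d23:-→d24:-→d25:-→d26:-→d27:-→d28:H3 -> H3
  lookup 10.183.112.241: bits 0000101010110111011100001111 walk d0:H5→d1:-→d2:-→d3:-→d4:-→d5:-→d6:-→d7:-→d8:-→d9:-→d10:-→d11:-→d12:-→d13:-→d14:-→d15:-→d16:-→d17:-→d18:-→d19:-→d20:-→d21:-→d22:-→d23:-→d24:-→d25:-→d26:-→d27:-→d28:H3 -> H3
  lookup 10.183.112.246: bits 0000101010110111011100001111 walk d0:H5→d1:-→d2:-→d3:-→d4:-→d5:-→d6:-→d7:-→d8:-→d9:-→d10:-→d11:-→d12:-→d13:-→d14:-→d15:-→d16:-→d17:-→d18:-→d19:-→d20:-→d21:-→d22:-→d23:-→d24:-→d25:-→d26:-→d27:-→d28:H3 -> H3
  + 10.0.0.0/8 (H5) depth=8
  lookup 10.183.112.245: bits 0000101010110111011100001111 walk d0:H5→d1:-→d2:-→d3:-→d4:-→d5:-→d6:-→d7:-→d8:H5→d9:-→d10:-→d11:-→d12:-→d13:-→d14:-→d15:-→d16:-→d17:-→d18:-→d19:-→d20:-→d21:-→d22:-→d23:-→d24:-→d25:-→d26:-→d27:-→d28:H3 -> H3
  lookup 10.183.112.241: bits 0000101010110111011100001111 walk d0:H5→d1:-→d2:-→d3:-→d4:-→d5:-→d6:-→d7:-→d8:H5→d9:-→d10:-→d11:-→d12:-→d13:-→d14:-→d15:-→d16:-→d17:-→d18:-→d19:-→d20:-→d21:-→d22:-→d23:-→d24:-→d25:-→d26:-→d27:-→d28:H3 -> H3
  lookup 10.0.0.0: bits 00001010 walk d0:H5→d1:-→d2:-→d3:-→d4:-→d5:-→d6:-→d7:-→d8:H5 -> H5
  lookup 152.162.103.20: bits 10 walk d0:H5→d1:-→d2:- -> H5
  + 10.128.0.0/9 (H0) depth=9
  + 10.183.112.0/20 (H4) depth=20
  + 163.0.0.0/8 (H5) depth=8
  del 0.0.0.0/0 (clear depth 0)
  + 10.183.112.0/20 (H4) depth=20
  lookup 10.183.112.245: bits 0000101010110111011100001111 walk d0:-→d1:-→d2:-→d3:-→d4:-→d5:-→d6:-→d7:-→d8:H5→d9:H0→d10:-→d11:-→d12:-→d13:-→d14:-→d15:-→d16:-→d17:-→d18:-→d19:-→d20:H4→d21:-→d22:-→d23:-→d24:-→d25:-→d26:-→d27:-→d28:H3 -> H3
  + 163.0.0.0/8 (H6) depth=8
  + 163.134.189.0/24 (H5) depth=24
  lookup 10.183.112.241: bits 0000101010110111011100001111 walk d0:-→d1:-→d2:-→d3:-→d4:-→d5:-→d6:-→d7:-→d8:H5→d9:H0→d10:-→d11:-→d12:-→d13:-→d14:-→d15:-→d16:-→d17:-→d18:-→d19:-→d20:H4→d21:-→d22:-→d23:-→d24:-→d25:-→d26:-→d27:-→d28:H3 -> H3
  + 0.0.0.0/0 (H6) depth=0
  lookup 163.1.148.26: bits 10100011 walk d0:H6→d1:-→d2:-→d3:-→d4:-→d5:-→d6:-→d7:-→d8:H6 -> H6

== LOOKUPS ==
["H5","H3","H3","H3","H3","H3","H5","H5","H3","H3","H6"]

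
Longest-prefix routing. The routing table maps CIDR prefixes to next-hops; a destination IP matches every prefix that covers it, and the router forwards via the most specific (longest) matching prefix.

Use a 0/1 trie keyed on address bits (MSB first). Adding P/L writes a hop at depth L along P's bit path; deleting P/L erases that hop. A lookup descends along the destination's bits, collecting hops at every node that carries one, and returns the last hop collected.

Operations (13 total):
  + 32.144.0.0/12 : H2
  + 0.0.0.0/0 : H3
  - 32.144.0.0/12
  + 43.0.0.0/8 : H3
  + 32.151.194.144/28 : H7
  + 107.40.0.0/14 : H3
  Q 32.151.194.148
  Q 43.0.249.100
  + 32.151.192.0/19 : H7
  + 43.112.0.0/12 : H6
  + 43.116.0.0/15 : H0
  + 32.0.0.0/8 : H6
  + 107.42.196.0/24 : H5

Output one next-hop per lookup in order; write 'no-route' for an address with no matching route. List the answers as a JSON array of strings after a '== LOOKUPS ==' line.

Trace:
  add 32.144.0.0/12 -> H2 at depth 12
  add 0.0.0.0/0 -> H3 at depth 0
  del 32.144.0.0/12 (clear depth 12)
  add 43.0.0.0/8 -> H3 at depth 8
  add 32.151.194.144/28 -> H7 at depth 28
  add 107.40.0.0/14 -> H3 at depth 14
  Q 32.151.194.148: descend 0010000010010111110000101001 ; hops seen [H3,H7] ; pick H7
  Q 43.0.249.100: descend 00101011 ; hops seen [H3,H3] ; pick H3
  add 32.151.192.0/19 -> H7 at depth 19
  add 43.112.0.0/12 -> H6 at depth 12
  add 43.116.0.0/15 -> H0 at depth 15
  add 32.0.0.0/8 -> H6 at depth 8
  add 107.42.196.0/24 -> H5 at depth 24

== LOOKUPS ==
["H7","H3"]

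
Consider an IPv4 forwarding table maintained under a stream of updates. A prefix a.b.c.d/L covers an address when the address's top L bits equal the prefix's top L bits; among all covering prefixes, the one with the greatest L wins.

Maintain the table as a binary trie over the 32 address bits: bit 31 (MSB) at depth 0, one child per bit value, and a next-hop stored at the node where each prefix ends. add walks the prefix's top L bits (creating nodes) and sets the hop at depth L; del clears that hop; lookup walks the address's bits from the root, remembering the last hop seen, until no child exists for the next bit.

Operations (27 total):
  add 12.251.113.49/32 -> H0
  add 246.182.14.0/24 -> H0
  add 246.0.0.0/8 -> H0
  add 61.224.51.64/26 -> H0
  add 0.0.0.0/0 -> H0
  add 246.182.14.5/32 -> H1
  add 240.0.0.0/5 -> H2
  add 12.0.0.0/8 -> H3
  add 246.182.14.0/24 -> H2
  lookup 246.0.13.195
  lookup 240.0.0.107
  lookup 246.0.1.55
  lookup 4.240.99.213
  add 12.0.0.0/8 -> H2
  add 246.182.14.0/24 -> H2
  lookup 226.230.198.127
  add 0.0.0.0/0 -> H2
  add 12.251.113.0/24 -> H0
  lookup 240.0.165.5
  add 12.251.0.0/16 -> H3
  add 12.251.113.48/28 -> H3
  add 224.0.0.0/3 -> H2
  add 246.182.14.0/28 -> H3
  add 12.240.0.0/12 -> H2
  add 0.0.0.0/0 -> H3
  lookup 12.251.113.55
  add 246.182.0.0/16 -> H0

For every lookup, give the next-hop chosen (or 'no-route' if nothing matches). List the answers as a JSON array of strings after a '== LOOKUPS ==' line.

Trace:
  + 12.251.113.49/32 (H0) depth=32
  + 246.182.14.0/24 (H0) depth=24
  + 246.0.0.0/8 (H0) depth=8
  + 61.224.51.64/26 (H0) depth=26
  + 0.0.0.0/0 (H0) depth=0
  + 246.182.14.5/32 (H1) depth=32
  + 240.0.0.0/5 (H2) depth=5
  + 12.0.0.0/8 (H3) depth=8
  + 246.182.14.0/24 (H2) depth=24
  Q 246.0.13.195: descend 11110110 ; hops seen [H0,H2,H0] ; pick H0
  Q 240.0.0.107: descend 11110 ; hops seen [H0,H2] ; pick H2
  Q 246.0.1.55: descend 11110110 ; hops seen [H0,H2,H0] ; pick H0
  Q 4.240.99.213: descend 0000 ; hops seen [H0] ; pick H0
  + 12.0.0.0/8 (H2) depth=8
  + 246.182.14.0/24 (H2) depth=24
  Q 226.230.198.127: descend 111 ; hops seen [H0] ; pick H0
  + 0.0.0.0/0 (H2) depth=0
  + 12.251.113.0/24 (H0) depth=24
  Q 240.0.165.5: descend 11110 ; hops seen [H2,H2] ; pick H2
  + 12.251.0.0/16 (H3) depth=16
  + 12.251.113.48/28 (H3) depth=28
  + 224.0.0.0/3 (H2) depth=3
  + 246.182.14.0/28 (H3) depth=28
  + 12.240.0.0/12 (H2) depth=12
  + 0.0.0.0/0 (H3) depth=0
  Q 12.251.113.55: descend 00001100111110110111000100110 ; hops seen [H3,H2,H2,H3,H0,H3] ; pick H3
  + 246.182.0.0/16 (H0) depth=16

== LOOKUPS ==
["H0","H2","H0","H0","H0","H2","H3"]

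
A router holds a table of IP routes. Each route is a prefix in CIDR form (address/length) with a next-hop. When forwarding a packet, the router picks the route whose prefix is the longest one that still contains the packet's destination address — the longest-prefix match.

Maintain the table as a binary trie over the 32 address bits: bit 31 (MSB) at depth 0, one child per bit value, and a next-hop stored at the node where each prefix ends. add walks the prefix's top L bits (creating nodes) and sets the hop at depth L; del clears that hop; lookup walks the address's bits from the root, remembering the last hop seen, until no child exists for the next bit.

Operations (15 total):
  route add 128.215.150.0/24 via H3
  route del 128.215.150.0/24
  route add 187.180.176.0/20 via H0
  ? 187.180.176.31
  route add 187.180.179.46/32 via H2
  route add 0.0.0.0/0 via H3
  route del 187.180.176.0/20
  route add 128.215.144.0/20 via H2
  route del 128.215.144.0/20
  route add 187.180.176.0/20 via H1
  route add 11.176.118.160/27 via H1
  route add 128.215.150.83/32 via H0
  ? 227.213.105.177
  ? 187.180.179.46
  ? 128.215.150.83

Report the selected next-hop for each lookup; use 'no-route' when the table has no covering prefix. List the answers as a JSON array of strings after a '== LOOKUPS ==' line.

Apply in order:
  add 128.215.150.0/24 -> H3 at depth 24
  del 128.215.150.0/24 (clear depth 24)
  add 187.180.176.0/20 -> H0 at depth 20
  lookup 187.180.176.31: bits 10111011101101001011 walk d0:-→d1:-→d2:-→d3:-→d4:-→d5:-→d6:-→d7:-→d8:-→d9:-→d10:-→d11:-→d12:-→d13:-→d14:-→d15:-→d16:-→d17:-→d18:-→d19:-→d20:H0 -> H0
  add 187.180.179.46/32 -> H2 at depth 32
  add 0.0.0.0/0 -> H3 at depth 0
  del 187.180.176.0/20 (clear depth 20)
  add 128.215.144.0/20 -> H2 at depth 20
  del 128.215.144.0/20 (clear depth 20)
  add 187.180.176.0/20 -> H1 at depth 20
  add 11.176.118.160/27 -> H1 at depth 27
  add 128.215.150.83/32 -> H0 at depth 32
  lookup 227.213.105.177: bits 1 walk d0:H3→d1:- -> H3
  lookup 187.180.179.46: bits 10111011101101001011001100101110 walk d0:H3→d1:-→d2:-→d3:-→d4:-→d5:-→d6:-→d7:-→d8:-→d9:-→d10:-→d11:-→d12:-→d13:-→d14:-→d15:-→d16:-→d17:-→d18:-→d19:-→d20:H1→d21:-→d22:-→d23:-→d24:-→d25:-→d26:-→d27:-→d28:-→d29:-→d30:-→d31:-→d32:H2 -> H2
  lookup 128.215.150.83: bits 10000000110101111001011001010011 walk d0:H3→d1:-→d2:-→d3:-→d4:-→d5:-→d6:-→d7:-→d8:-→d9:-→d10:-→d11:-→d12:-→d13:-→d14:-→d15:-→d16:-→d17:-→d18:-→d19:-→d20:-→d21:-→d22:-→d23:-→d24:-→d25:-→d26:-→d27:-→d28:-→d29:-→d30:-→d31:-→d32:H0 -> H0

== LOOKUPS ==
["H0","H3","H2","H0"]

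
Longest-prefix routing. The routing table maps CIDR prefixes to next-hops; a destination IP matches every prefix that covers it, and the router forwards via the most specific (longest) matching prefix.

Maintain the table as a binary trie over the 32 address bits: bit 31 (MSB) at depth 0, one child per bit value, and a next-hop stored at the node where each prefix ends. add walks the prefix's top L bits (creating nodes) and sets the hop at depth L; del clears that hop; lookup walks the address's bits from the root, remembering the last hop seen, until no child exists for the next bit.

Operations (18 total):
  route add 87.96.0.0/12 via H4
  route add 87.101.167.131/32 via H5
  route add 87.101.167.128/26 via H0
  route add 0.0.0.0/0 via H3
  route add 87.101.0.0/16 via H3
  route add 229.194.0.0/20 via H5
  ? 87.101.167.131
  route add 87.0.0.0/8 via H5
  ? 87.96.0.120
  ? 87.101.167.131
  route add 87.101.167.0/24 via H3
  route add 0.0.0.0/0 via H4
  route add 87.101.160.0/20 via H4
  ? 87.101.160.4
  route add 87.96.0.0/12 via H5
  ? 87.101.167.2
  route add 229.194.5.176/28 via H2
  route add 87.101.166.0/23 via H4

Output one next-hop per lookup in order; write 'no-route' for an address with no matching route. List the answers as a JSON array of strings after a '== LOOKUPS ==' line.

Trace:
  + 87.96.0.0/12 (H4) depth=12
  + 87.101.167.131/32 (H5) depth=32
  + 87.101.167.128/26 (H0) depth=26
  + 0.0.0.0/0 (H3) depth=0
  + 87.101.0.0/16 (H3) depth=16
  + 229.194.0.0/20 (H5) depth=20
  lookup 87.101.167.131: bits 01010111011001011010011110000011 walk d0:H3→d1:-→d2:-→d3:-→d4:-→d5:-→d6:-→d7:-→d8:-→d9:-→d10:-→d11:-→d12:H4→d13:-→d14:-→d15:-→d16:H3→d17:-→d18:-→d19:-→d20:-→d21:-→d22:-→d23:-→d24:-→d25:-→d26:H0→d27:-→d28:-→d29:-→d30:-→d31:-→d32:H5 -> H5
  + 87.0.0.0/8 (H5) depth=8
  lookup 87.96.0.120: bits 0101011101100 walk d0:H3→d1:-→d2:-→d3:-→d4:-→d5:-→d6:-→d7:-→d8:H5→d9:-→d10:-→d11:-→d12:H4→d13:- -> H4
  lookup 87.101.167.131: bits 01010111011001011010011110000011 walk d0:H3→d1:-→d2:-→d3:-→d4:-→d5:-→d6:-→d7:-→d8:H5→d9:-→d10:-→d11:-→d12:H4→d13:-→d14:-→d15:-→d16:H3→d17:-→d18:-→d19:-→d20:-→d21:-→d22:-→d23:-→d24:-→d25:-→d26:H0→d27:-→d28:-→d29:-→d30:-→d31:-→d32:H5 -> H5
  + 87.101.167.0/24 (H3) depth=24
  + 0.0.0.0/0 (H4) depth=0
  + 87.101.160.0/20 (H4) depth=20
  lookup 87.101.160.4: bits 010101110110010110100 walk d0:H4→d1:-→d2:-→d3:-→d4:-→d5:-→d6:-→d7:-→d8:H5→d9:-→d10:-→d11:-→d12:H4→d13:-→d14:-→d15:-→d16:H3→d17:-→d18:-→d19:-→d20:H4→d21:- -> H4
  + 87.96.0.0/12 (H5) depth=12
  lookup 87.101.167.2: bits 010101110110010110100111 walk d0:H4→d1:-→d2:-→d3:-→d4:-→d5:-→d6:-→d7:-→d8:H5→d9:-→d10:-→d11:-→d12:H5→d13:-→d14:-→d15:-→d16:H3→d17:-→d18:-→d19:-→d20:H4→d21:-→d22:-→d23:-→d24:H3 -> H3
  + 229.194.5.176/28 (H2) depth=28
  + 87.101.166.0/23 (H4) depth=23

== LOOKUPS ==
["H5","H4","H5","H4","H3"]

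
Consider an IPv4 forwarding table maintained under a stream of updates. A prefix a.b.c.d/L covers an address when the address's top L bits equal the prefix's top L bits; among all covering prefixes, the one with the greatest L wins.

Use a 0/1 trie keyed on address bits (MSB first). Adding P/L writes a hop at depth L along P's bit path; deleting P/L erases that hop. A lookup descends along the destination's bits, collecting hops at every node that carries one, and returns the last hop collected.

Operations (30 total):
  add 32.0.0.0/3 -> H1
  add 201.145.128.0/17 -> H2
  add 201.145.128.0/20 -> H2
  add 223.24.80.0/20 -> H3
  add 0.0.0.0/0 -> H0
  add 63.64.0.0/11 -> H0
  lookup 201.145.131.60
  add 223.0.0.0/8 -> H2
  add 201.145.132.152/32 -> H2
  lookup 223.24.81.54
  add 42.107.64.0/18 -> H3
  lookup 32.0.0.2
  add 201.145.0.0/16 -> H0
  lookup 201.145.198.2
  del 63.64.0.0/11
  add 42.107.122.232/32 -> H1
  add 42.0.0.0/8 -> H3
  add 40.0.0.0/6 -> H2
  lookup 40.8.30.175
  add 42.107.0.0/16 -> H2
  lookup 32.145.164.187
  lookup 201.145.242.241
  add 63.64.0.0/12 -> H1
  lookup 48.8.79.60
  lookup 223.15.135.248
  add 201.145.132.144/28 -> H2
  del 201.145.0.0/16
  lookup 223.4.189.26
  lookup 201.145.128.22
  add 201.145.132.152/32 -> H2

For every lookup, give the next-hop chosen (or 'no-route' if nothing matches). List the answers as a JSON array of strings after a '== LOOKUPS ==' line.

Apply in order:
  + 32.0.0.0/3 (H1) depth=3
  + 201.145.128.0/17 (H2) depth=17
  + 201.145.128.0/20 (H2) depth=20
  + 223.24.80.0/20 (H3) depth=20
  + 0.0.0.0/0 (H0) depth=0
  + 63.64.0.0/11 (H0) depth=11
  Q 201.145.131.60: descend 11001001100100011000 ; hops seen [H0,H2,H2] ; pick H2
  + 223.0.0.0/8 (H2) depth=8
  + 201.145.132.152/32 (H2) depth=32
  Q 223.24.81.54: descend 11011111000110000101 ; hops seen [H0,H2,H3] ; pick H3
  + 42.107.64.0/18 (H3) depth=18
  Q 32.0.0.2: descend 0010 ; hops seen [H0,H1] ; pick H1
  + 201.145.0.0/16 (H0) depth=16
  Q 201.145.198.2: descend 11001001100100011 ; hops seen [H0,H0,H2] ; pick H2
  del 63.64.0.0/11 (clear depth 11)
  + 42.107.122.232/32 (H1) depth=32
  + 42.0.0.0/8 (H3) depth=8
  + 40.0.0.0/6 (H2) depth=6
  Q 40.8.30.175: descend 001010 ; hops seen [H0,H1,H2] ; pick H2
  + 42.107.0.0/16 (H2) depth=16
  Q 32.145.164.187: descend 0010 ; hops seen [H0,H1] ; pick H1
  Q 201.145.242.241: descend 11001001100100011 ; hops seen [H0,H0,H2] ; pick H2
  + 63.64.0.0/12 (H1) depth=12
  Q 48.8.79.60: descend 0011 ; hops seen [H0,H1] ; pick H1
  Q 223.15.135.248: descend 11011111000 ; hops seen [H0,H2] ; pick H2
  + 201.145.132.144/28 (H2) depth=28
  del 201.145.0.0/16 (clear depth 16)
  Q 223.4.189.26: descend 11011111000 ; hops seen [H0,H2] ; pick H2
  Q 201.145.128.22: descend 110010011001000110000 ; hops seen [H0,H2,H2] ; pick H2
  + 201.145.132.152/32 (H2) depth=32

== LOOKUPS ==
["H2","H3","H1","H2","H2","H1","H2","H1","H2","H2","H2"]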